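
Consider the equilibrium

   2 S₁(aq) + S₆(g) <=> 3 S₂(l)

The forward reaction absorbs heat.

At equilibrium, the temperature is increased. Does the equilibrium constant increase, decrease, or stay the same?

increases

K depends on temperature via the van 't Hoff relation. The forward reaction is endothermic, so raising T increases K.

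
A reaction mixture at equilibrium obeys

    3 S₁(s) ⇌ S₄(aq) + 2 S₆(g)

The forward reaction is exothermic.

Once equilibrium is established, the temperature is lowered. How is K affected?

K depends on temperature via the van 't Hoff relation. The forward reaction is exothermic, so lowering T increases K.

increases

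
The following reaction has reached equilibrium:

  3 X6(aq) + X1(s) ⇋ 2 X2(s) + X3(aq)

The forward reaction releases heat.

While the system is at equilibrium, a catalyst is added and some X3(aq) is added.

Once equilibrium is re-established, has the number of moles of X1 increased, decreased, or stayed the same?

A catalyst speeds both forward and reverse rates equally; it changes neither Q nor K — no shift from this change.
Adding X3 (aq), a product, drives the reaction to the left.
The net shift is to the left. X1 is a reactant, so its amount increases.

increases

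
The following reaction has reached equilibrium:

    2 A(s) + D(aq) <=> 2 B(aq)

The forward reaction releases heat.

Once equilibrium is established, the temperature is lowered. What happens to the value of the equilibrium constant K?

increases

K depends on temperature via the van 't Hoff relation. The forward reaction is exothermic, so lowering T increases K.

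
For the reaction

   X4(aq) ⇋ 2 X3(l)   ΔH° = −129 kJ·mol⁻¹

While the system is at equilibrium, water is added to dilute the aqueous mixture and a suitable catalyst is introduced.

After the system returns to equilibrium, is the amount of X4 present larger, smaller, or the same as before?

Dilution lowers every aqueous concentration by the same factor. Δn_aq = 0 − 1 = -1, so the system shifts toward the side with more dissolved moles — to the left.
A catalyst speeds both forward and reverse rates equally; it changes neither Q nor K — no shift from this change.
The net shift is to the left. X4 is a reactant, so its amount increases.

increases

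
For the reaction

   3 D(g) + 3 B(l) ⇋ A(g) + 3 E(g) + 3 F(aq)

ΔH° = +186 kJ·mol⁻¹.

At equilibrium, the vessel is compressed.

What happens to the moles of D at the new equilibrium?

increases

Gas moles: reactants 3, products 4 (Δn_gas = +1). Compression shifts the system toward the side with fewer moles of gas — to the left.
The net shift is to the left. D is a reactant, so its amount increases.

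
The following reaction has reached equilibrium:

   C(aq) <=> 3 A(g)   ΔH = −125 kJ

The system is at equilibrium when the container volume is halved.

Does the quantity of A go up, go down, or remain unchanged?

Gas moles: reactants 0, products 3 (Δn_gas = +3). Compression shifts the system toward the side with fewer moles of gas — to the left.
The net shift is to the left. A is a product, so its amount decreases.

decreases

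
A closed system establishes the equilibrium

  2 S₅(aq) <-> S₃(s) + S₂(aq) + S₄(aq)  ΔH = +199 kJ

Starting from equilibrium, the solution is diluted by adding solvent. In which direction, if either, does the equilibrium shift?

no shift

Dilution scales every aqueous concentration by the same factor. Δn_aq = 2 − 2 = 0, so Q is unchanged — no shift.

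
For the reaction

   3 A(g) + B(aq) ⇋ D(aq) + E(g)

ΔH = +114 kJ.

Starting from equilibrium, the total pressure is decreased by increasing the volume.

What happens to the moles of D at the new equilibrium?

decreases

Gas moles: reactants 3, products 1 (Δn_gas = -2). Expansion shifts the system toward the side with more moles of gas — to the left.
The net shift is to the left. D is a product, so its amount decreases.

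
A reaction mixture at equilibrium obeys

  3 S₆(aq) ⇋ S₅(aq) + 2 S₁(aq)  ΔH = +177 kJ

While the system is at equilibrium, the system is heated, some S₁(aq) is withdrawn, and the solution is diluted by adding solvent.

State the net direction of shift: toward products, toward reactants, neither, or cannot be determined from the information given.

right

The forward reaction is endothermic. Raising T favours the endothermic direction — shift to the right.
Removing S₁ (aq), a product, drives the reaction to the right.
Dilution scales every aqueous concentration by the same factor. Δn_aq = 3 − 3 = 0, so Q is unchanged — no shift.
Only the nonzero effect(s) matter; the net shift is to the right.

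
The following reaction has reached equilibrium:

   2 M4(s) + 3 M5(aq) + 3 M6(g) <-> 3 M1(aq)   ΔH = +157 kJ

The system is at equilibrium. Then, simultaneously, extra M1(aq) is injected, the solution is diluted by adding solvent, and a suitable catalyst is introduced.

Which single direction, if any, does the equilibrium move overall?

left

Adding M1 (aq), a product, drives the reaction to the left.
Dilution scales every aqueous concentration by the same factor. Δn_aq = 3 − 3 = 0, so Q is unchanged — no shift.
A catalyst speeds both forward and reverse rates equally; it changes neither Q nor K — no shift from this change.
Only the nonzero effect(s) matter; the net shift is to the left.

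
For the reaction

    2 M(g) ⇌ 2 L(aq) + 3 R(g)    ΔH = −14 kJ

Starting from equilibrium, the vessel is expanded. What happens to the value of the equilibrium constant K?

The equilibrium constant depends only on temperature. This perturbation may move the position of equilibrium, but since T is unchanged, K itself is unchanged.

unchanged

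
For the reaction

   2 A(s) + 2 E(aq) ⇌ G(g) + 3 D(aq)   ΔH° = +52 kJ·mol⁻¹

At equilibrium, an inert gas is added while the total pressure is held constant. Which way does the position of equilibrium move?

right

Adding inert gas at constant total pressure expands the volume and lowers every reacting partial pressure. With Δn_gas = 1 − 0 = +1, Q moves away from K toward the side with fewer gas moles, so the system shifts toward the side with more gas moles — to the right.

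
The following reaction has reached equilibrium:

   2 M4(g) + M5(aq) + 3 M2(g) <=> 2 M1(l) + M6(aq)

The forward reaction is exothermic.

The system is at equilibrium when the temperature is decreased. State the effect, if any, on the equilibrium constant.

increases

K depends on temperature via the van 't Hoff relation. The forward reaction is exothermic, so lowering T increases K.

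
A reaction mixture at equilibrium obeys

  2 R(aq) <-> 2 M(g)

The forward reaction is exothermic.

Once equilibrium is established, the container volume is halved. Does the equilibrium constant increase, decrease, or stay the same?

The equilibrium constant depends only on temperature. This perturbation may move the position of equilibrium, but since T is unchanged, K itself is unchanged.

unchanged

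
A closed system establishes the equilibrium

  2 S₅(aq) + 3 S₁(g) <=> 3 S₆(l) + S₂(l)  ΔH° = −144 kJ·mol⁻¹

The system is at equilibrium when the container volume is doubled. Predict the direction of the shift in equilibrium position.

Gas moles: reactants 3, products 0 (Δn_gas = -3). Expansion shifts the system toward the side with more moles of gas — to the left.

left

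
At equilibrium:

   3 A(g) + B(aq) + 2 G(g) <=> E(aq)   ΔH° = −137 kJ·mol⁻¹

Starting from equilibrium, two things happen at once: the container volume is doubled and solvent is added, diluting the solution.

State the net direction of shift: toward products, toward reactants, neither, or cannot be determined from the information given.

Gas moles: reactants 5, products 0 (Δn_gas = -5). Expansion shifts the system toward the side with more moles of gas — to the left.
Dilution scales every aqueous concentration by the same factor. Δn_aq = 1 − 1 = 0, so Q is unchanged — no shift.
Only the nonzero effect(s) matter; the net shift is to the left.

left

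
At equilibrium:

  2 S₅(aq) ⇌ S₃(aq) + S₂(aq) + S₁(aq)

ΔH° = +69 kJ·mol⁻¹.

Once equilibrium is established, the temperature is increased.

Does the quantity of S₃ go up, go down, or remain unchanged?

increases

The forward reaction is endothermic. Raising T favours the endothermic direction — shift to the right.
The net shift is to the right. S₃ is a product, so its amount increases.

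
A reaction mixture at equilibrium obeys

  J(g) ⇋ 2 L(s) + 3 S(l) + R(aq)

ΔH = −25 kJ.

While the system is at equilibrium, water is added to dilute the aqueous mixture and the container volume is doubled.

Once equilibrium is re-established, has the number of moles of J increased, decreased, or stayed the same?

cannot be determined

Dilution lowers every aqueous concentration by the same factor. Δn_aq = 1 − 0 = +1, so the system shifts toward the side with more dissolved moles — to the right.
Gas moles: reactants 1, products 0 (Δn_gas = -1). Expansion shifts the system toward the side with more moles of gas — to the left.
The two effects oppose each other, so the net shift — and hence the change in J — cannot be determined from the given information.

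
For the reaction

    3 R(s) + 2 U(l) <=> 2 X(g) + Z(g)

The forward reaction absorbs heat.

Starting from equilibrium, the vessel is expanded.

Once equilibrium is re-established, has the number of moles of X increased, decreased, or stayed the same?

Gas moles: reactants 0, products 3 (Δn_gas = +3). Expansion shifts the system toward the side with more moles of gas — to the right.
The net shift is to the right. X is a product, so its amount increases.

increases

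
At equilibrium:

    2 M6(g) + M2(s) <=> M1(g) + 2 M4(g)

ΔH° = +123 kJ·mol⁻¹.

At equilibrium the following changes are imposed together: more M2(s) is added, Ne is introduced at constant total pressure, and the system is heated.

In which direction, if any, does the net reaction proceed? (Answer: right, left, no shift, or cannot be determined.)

M2 is a pure solid; its activity is 1 regardless of amount, so Q is unaffected — no shift from this change.
Adding inert gas at constant total pressure expands the volume and lowers every reacting partial pressure. With Δn_gas = 3 − 2 = +1, Q moves away from K toward the side with fewer gas moles, so the system shifts toward the side with more gas moles — to the right.
The forward reaction is endothermic. Raising T favours the endothermic direction — shift to the right.
Only the nonzero effect(s) matter; the net shift is to the right.

right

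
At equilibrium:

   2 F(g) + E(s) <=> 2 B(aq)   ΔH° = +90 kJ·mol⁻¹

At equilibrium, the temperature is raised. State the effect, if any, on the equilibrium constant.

increases

K depends on temperature via the van 't Hoff relation. The forward reaction is endothermic, so raising T increases K.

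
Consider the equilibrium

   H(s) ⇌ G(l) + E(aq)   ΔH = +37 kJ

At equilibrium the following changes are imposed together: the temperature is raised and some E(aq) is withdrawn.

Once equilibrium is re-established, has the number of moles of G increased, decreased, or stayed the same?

The forward reaction is endothermic. Raising T favours the endothermic direction — shift to the right.
Removing E (aq), a product, drives the reaction to the right.
The net shift is to the right. G is a product, so its amount increases.

increases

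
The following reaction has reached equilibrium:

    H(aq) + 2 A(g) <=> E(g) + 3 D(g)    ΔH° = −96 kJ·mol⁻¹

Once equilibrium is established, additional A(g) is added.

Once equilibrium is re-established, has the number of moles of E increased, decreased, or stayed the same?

Adding A (g), a reactant, drives the reaction to the right.
The net shift is to the right. E is a product, so its amount increases.

increases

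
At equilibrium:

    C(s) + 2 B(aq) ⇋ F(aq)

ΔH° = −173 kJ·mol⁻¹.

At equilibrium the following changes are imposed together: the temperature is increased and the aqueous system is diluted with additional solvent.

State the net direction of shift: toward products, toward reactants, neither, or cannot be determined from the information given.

The forward reaction is exothermic. Raising T favours the endothermic direction — shift to the left.
Dilution lowers every aqueous concentration by the same factor. Δn_aq = 1 − 2 = -1, so the system shifts toward the side with more dissolved moles — to the left.
All effects act in the same direction — net shift to the left.

left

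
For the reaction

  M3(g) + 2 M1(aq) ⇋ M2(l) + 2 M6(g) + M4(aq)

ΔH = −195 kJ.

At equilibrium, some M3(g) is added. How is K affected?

The equilibrium constant depends only on temperature. This perturbation may move the position of equilibrium, but since T is unchanged, K itself is unchanged.

unchanged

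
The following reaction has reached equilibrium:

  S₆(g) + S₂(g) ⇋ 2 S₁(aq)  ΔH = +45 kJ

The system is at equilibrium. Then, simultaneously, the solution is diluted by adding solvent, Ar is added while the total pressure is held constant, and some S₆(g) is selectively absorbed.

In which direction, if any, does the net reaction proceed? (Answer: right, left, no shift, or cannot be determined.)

Dilution lowers every aqueous concentration by the same factor. Δn_aq = 2 − 0 = +2, so the system shifts toward the side with more dissolved moles — to the right.
Adding inert gas at constant total pressure expands the volume and lowers every reacting partial pressure. With Δn_gas = 0 − 2 = -2, Q moves away from K toward the side with fewer gas moles, so the system shifts toward the side with more gas moles — to the left.
Removing S₆ (g), a reactant, drives the reaction to the left.
The individual effects push in opposite directions; without quantitative information the net direction cannot be determined.

cannot be determined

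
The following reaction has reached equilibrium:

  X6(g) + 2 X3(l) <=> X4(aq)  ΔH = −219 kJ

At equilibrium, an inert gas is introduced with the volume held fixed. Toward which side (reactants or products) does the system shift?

At constant volume, adding an inert gas leaves every reacting species' partial pressure unchanged, so Q is unchanged — no shift from this change.

no shift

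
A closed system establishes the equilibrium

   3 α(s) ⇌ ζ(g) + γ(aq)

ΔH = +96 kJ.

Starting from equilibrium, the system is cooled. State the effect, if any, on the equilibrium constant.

K depends on temperature via the van 't Hoff relation. The forward reaction is endothermic, so lowering T decreases K.

decreases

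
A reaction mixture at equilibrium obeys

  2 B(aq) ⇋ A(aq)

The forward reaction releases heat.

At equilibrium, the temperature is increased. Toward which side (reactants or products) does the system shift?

The forward reaction is exothermic. Raising T favours the endothermic direction — shift to the left.

left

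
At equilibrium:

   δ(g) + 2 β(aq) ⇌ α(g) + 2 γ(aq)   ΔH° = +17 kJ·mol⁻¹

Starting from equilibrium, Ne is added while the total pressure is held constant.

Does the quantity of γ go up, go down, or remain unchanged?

unchanged

Adding inert gas at constant total pressure expands the volume, scaling every reacting partial pressure by the same factor. Δn_gas = 1 − 1 = 0, so Q is unchanged — no shift.
No net shift occurs, so the amount of γ is unchanged.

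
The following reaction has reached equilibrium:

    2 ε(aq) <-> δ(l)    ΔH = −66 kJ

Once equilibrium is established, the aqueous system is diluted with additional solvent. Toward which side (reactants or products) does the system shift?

left

Dilution lowers every aqueous concentration by the same factor. Δn_aq = 0 − 2 = -2, so the system shifts toward the side with more dissolved moles — to the left.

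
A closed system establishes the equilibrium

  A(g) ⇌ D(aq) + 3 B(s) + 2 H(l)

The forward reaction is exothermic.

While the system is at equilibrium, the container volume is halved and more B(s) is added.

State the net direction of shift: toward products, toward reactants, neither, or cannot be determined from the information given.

right

Gas moles: reactants 1, products 0 (Δn_gas = -1). Compression shifts the system toward the side with fewer moles of gas — to the right.
B is a pure solid; its activity is 1 regardless of amount, so Q is unaffected — no shift from this change.
Only the nonzero effect(s) matter; the net shift is to the right.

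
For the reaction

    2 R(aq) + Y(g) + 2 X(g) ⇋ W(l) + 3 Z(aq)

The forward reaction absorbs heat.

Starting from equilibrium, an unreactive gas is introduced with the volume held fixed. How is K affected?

unchanged

The equilibrium constant depends only on temperature. This perturbation changes neither the position of equilibrium nor K.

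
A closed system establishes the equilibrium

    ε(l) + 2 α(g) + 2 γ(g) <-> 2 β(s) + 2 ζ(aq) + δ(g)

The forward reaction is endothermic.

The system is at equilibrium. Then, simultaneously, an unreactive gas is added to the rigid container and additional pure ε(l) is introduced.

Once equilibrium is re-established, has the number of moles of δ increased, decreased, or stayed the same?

unchanged

At constant volume, adding an inert gas leaves every reacting species' partial pressure unchanged, so Q is unchanged — no shift from this change.
ε is a pure liquid; its activity is 1 regardless of amount, so Q is unaffected — no shift from this change.
No net shift occurs, so the amount of δ is unchanged.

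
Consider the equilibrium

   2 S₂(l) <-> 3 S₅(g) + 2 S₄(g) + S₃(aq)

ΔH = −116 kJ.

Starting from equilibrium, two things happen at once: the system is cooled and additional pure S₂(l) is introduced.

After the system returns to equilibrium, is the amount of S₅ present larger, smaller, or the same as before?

The forward reaction is exothermic. Lowering T favours the exothermic direction — shift to the right.
S₂ is a pure liquid; its activity is 1 regardless of amount, so Q is unaffected — no shift from this change.
The net shift is to the right. S₅ is a product, so its amount increases.

increases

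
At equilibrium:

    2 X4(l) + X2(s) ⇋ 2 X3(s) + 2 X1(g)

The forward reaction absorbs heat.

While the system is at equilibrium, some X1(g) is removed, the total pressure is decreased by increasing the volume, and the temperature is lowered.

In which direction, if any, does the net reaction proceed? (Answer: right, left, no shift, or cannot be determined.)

cannot be determined

Removing X1 (g), a product, drives the reaction to the right.
Gas moles: reactants 0, products 2 (Δn_gas = +2). Expansion shifts the system toward the side with more moles of gas — to the right.
The forward reaction is endothermic. Lowering T favours the exothermic direction — shift to the left.
The individual effects push in opposite directions; without quantitative information the net direction cannot be determined.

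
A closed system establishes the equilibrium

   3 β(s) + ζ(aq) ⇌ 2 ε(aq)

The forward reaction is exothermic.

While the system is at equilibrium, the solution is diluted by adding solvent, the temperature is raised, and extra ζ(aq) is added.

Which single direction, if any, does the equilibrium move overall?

Dilution lowers every aqueous concentration by the same factor. Δn_aq = 2 − 1 = +1, so the system shifts toward the side with more dissolved moles — to the right.
The forward reaction is exothermic. Raising T favours the endothermic direction — shift to the left.
Adding ζ (aq), a reactant, drives the reaction to the right.
The individual effects push in opposite directions; without quantitative information the net direction cannot be determined.

cannot be determined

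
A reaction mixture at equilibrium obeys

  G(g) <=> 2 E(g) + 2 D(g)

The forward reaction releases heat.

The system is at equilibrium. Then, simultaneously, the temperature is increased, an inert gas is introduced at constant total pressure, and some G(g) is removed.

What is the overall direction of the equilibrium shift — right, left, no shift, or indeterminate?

The forward reaction is exothermic. Raising T favours the endothermic direction — shift to the left.
Adding inert gas at constant total pressure expands the volume and lowers every reacting partial pressure. With Δn_gas = 4 − 1 = +3, Q moves away from K toward the side with fewer gas moles, so the system shifts toward the side with more gas moles — to the right.
Removing G (g), a reactant, drives the reaction to the left.
The individual effects push in opposite directions; without quantitative information the net direction cannot be determined.

cannot be determined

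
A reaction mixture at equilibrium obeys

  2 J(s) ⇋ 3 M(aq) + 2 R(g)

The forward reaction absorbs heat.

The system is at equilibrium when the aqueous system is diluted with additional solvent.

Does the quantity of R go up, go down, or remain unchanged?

Dilution lowers every aqueous concentration by the same factor. Δn_aq = 3 − 0 = +3, so the system shifts toward the side with more dissolved moles — to the right.
The net shift is to the right. R is a product, so its amount increases.

increases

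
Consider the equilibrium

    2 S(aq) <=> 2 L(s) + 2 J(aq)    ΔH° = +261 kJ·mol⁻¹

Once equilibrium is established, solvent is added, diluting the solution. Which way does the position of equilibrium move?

no shift

Dilution scales every aqueous concentration by the same factor. Δn_aq = 2 − 2 = 0, so Q is unchanged — no shift.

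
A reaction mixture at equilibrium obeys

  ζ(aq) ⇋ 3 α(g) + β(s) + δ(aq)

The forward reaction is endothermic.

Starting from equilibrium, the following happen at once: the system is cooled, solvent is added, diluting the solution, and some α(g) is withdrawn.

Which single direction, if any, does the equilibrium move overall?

cannot be determined

The forward reaction is endothermic. Lowering T favours the exothermic direction — shift to the left.
Dilution scales every aqueous concentration by the same factor. Δn_aq = 1 − 1 = 0, so Q is unchanged — no shift.
Removing α (g), a product, drives the reaction to the right.
The individual effects push in opposite directions; without quantitative information the net direction cannot be determined.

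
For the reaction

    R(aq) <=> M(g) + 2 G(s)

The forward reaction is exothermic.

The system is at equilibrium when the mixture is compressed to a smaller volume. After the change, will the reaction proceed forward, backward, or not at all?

Gas moles: reactants 0, products 1 (Δn_gas = +1). Compression shifts the system toward the side with fewer moles of gas — to the left.

left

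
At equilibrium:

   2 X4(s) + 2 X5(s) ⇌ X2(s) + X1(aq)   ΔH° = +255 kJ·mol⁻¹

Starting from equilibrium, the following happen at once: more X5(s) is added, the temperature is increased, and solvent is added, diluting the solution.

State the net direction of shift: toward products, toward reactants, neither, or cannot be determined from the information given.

X5 is a pure solid; its activity is 1 regardless of amount, so Q is unaffected — no shift from this change.
The forward reaction is endothermic. Raising T favours the endothermic direction — shift to the right.
Dilution lowers every aqueous concentration by the same factor. Δn_aq = 1 − 0 = +1, so the system shifts toward the side with more dissolved moles — to the right.
Only the nonzero effect(s) matter; the net shift is to the right.

right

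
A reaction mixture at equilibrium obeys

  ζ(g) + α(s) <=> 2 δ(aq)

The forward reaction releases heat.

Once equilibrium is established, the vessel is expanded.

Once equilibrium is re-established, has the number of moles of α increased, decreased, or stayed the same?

Gas moles: reactants 1, products 0 (Δn_gas = -1). Expansion shifts the system toward the side with more moles of gas — to the left.
The net shift is to the left. α is a reactant, so its amount increases.

increases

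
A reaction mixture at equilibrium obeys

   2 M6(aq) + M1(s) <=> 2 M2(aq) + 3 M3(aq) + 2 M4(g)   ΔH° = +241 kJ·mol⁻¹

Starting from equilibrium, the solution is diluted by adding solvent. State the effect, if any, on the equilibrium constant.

The equilibrium constant depends only on temperature. This perturbation may move the position of equilibrium, but since T is unchanged, K itself is unchanged.

unchanged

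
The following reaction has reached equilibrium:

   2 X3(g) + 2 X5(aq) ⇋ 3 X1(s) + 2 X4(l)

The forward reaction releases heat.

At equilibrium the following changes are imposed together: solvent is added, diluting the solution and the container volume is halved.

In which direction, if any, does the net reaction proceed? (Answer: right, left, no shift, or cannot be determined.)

Dilution lowers every aqueous concentration by the same factor. Δn_aq = 0 − 2 = -2, so the system shifts toward the side with more dissolved moles — to the left.
Gas moles: reactants 2, products 0 (Δn_gas = -2). Compression shifts the system toward the side with fewer moles of gas — to the right.
The individual effects push in opposite directions; without quantitative information the net direction cannot be determined.

cannot be determined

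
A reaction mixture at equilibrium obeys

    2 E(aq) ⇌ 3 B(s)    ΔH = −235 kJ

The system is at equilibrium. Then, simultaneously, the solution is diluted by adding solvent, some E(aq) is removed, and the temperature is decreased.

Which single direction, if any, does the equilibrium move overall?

cannot be determined

Dilution lowers every aqueous concentration by the same factor. Δn_aq = 0 − 2 = -2, so the system shifts toward the side with more dissolved moles — to the left.
Removing E (aq), a reactant, drives the reaction to the left.
The forward reaction is exothermic. Lowering T favours the exothermic direction — shift to the right.
The individual effects push in opposite directions; without quantitative information the net direction cannot be determined.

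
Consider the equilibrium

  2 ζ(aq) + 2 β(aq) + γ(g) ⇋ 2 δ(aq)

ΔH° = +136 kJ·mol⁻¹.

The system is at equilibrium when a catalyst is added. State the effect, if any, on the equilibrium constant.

The equilibrium constant depends only on temperature. This perturbation changes neither the position of equilibrium nor K.

unchanged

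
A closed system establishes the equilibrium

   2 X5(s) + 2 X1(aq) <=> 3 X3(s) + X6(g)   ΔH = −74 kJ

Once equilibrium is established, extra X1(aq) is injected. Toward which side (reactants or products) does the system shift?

right

Adding X1 (aq), a reactant, drives the reaction to the right.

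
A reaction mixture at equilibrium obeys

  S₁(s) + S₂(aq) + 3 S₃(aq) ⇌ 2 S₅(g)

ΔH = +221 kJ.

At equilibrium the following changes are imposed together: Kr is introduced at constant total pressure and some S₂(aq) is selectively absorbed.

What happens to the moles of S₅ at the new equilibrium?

cannot be determined

Adding inert gas at constant total pressure expands the volume and lowers every reacting partial pressure. With Δn_gas = 2 − 0 = +2, Q moves away from K toward the side with fewer gas moles, so the system shifts toward the side with more gas moles — to the right.
Removing S₂ (aq), a reactant, drives the reaction to the left.
The two effects oppose each other, so the net shift — and hence the change in S₅ — cannot be determined from the given information.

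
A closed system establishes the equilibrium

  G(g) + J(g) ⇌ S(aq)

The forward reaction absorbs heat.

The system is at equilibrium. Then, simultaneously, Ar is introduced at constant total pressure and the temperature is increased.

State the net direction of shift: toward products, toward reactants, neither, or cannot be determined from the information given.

cannot be determined

Adding inert gas at constant total pressure expands the volume and lowers every reacting partial pressure. With Δn_gas = 0 − 2 = -2, Q moves away from K toward the side with fewer gas moles, so the system shifts toward the side with more gas moles — to the left.
The forward reaction is endothermic. Raising T favours the endothermic direction — shift to the right.
The individual effects push in opposite directions; without quantitative information the net direction cannot be determined.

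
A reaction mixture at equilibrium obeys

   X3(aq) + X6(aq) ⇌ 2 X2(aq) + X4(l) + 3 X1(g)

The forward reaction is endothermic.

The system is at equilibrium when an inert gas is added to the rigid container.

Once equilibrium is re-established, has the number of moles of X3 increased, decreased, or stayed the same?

unchanged

At constant volume, adding an inert gas leaves every reacting species' partial pressure unchanged, so Q is unchanged — no shift from this change.
No net shift occurs, so the amount of X3 is unchanged.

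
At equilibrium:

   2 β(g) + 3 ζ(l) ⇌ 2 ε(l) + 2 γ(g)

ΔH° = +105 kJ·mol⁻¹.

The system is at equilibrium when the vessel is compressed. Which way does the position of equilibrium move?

no shift

Gas moles: reactants 2, products 2. Δn_gas = 0, so a volume change leaves Q equal to K — no shift from this change.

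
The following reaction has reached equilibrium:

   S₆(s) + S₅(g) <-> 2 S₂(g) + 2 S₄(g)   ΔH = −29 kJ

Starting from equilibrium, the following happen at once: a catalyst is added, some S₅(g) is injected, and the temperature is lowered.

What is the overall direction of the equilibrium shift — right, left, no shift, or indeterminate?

A catalyst speeds both forward and reverse rates equally; it changes neither Q nor K — no shift from this change.
Adding S₅ (g), a reactant, drives the reaction to the right.
The forward reaction is exothermic. Lowering T favours the exothermic direction — shift to the right.
Only the nonzero effect(s) matter; the net shift is to the right.

right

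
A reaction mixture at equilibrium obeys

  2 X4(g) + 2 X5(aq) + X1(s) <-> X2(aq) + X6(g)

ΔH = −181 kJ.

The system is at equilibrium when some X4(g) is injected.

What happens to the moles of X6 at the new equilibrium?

increases

Adding X4 (g), a reactant, drives the reaction to the right.
The net shift is to the right. X6 is a product, so its amount increases.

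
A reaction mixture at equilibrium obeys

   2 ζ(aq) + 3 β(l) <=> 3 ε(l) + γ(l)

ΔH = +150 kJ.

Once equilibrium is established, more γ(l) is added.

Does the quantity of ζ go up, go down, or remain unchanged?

γ is a pure liquid; its activity is 1 regardless of amount, so Q is unaffected — no shift from this change.
No net shift occurs, so the amount of ζ is unchanged.

unchanged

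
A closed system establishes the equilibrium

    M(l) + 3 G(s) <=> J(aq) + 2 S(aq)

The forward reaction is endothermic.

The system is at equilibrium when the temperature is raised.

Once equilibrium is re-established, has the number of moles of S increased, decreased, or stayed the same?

increases

The forward reaction is endothermic. Raising T favours the endothermic direction — shift to the right.
The net shift is to the right. S is a product, so its amount increases.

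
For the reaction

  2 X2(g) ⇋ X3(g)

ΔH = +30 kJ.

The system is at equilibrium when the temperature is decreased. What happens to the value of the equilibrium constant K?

decreases

K depends on temperature via the van 't Hoff relation. The forward reaction is endothermic, so lowering T decreases K.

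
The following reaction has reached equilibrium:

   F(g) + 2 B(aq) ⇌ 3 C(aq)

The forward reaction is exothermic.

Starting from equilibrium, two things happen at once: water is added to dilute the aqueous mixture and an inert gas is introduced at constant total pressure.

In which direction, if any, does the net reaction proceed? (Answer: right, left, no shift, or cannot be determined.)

cannot be determined

Dilution lowers every aqueous concentration by the same factor. Δn_aq = 3 − 2 = +1, so the system shifts toward the side with more dissolved moles — to the right.
Adding inert gas at constant total pressure expands the volume and lowers every reacting partial pressure. With Δn_gas = 0 − 1 = -1, Q moves away from K toward the side with fewer gas moles, so the system shifts toward the side with more gas moles — to the left.
The individual effects push in opposite directions; without quantitative information the net direction cannot be determined.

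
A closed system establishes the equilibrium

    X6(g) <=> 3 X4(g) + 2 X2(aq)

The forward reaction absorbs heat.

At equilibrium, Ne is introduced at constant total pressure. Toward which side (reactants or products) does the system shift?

right

Adding inert gas at constant total pressure expands the volume and lowers every reacting partial pressure. With Δn_gas = 3 − 1 = +2, Q moves away from K toward the side with fewer gas moles, so the system shifts toward the side with more gas moles — to the right.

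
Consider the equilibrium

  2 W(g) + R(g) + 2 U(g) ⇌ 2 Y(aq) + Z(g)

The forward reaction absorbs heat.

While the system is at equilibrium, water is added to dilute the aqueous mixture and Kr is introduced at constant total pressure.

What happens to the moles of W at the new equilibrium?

Dilution lowers every aqueous concentration by the same factor. Δn_aq = 2 − 0 = +2, so the system shifts toward the side with more dissolved moles — to the right.
Adding inert gas at constant total pressure expands the volume and lowers every reacting partial pressure. With Δn_gas = 1 − 5 = -4, Q moves away from K toward the side with fewer gas moles, so the system shifts toward the side with more gas moles — to the left.
The two effects oppose each other, so the net shift — and hence the change in W — cannot be determined from the given information.

cannot be determined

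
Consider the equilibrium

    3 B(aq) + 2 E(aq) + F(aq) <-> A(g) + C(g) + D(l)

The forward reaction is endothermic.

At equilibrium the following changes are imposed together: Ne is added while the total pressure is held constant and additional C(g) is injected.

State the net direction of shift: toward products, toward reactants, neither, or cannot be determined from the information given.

cannot be determined

Adding inert gas at constant total pressure expands the volume and lowers every reacting partial pressure. With Δn_gas = 2 − 0 = +2, Q moves away from K toward the side with fewer gas moles, so the system shifts toward the side with more gas moles — to the right.
Adding C (g), a product, drives the reaction to the left.
The individual effects push in opposite directions; without quantitative information the net direction cannot be determined.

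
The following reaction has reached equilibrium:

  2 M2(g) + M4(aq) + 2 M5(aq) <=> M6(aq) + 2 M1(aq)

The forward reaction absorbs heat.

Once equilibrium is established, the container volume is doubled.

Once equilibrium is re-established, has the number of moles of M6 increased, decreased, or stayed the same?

Gas moles: reactants 2, products 0 (Δn_gas = -2). Expansion shifts the system toward the side with more moles of gas — to the left.
The net shift is to the left. M6 is a product, so its amount decreases.

decreases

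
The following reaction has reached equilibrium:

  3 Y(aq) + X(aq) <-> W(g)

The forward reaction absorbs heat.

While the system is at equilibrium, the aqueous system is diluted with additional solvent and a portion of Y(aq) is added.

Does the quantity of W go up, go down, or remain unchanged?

Dilution lowers every aqueous concentration by the same factor. Δn_aq = 0 − 4 = -4, so the system shifts toward the side with more dissolved moles — to the left.
Adding Y (aq), a reactant, drives the reaction to the right.
The two effects oppose each other, so the net shift — and hence the change in W — cannot be determined from the given information.

cannot be determined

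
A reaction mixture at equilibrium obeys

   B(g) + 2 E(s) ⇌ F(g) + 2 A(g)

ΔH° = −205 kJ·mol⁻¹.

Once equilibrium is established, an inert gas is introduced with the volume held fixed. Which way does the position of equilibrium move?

At constant volume, adding an inert gas leaves every reacting species' partial pressure unchanged, so Q is unchanged — no shift from this change.

no shift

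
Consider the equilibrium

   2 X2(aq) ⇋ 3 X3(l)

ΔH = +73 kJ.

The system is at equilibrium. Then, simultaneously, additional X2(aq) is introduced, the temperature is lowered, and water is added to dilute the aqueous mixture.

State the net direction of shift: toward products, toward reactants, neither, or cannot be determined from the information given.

Adding X2 (aq), a reactant, drives the reaction to the right.
The forward reaction is endothermic. Lowering T favours the exothermic direction — shift to the left.
Dilution lowers every aqueous concentration by the same factor. Δn_aq = 0 − 2 = -2, so the system shifts toward the side with more dissolved moles — to the left.
The individual effects push in opposite directions; without quantitative information the net direction cannot be determined.

cannot be determined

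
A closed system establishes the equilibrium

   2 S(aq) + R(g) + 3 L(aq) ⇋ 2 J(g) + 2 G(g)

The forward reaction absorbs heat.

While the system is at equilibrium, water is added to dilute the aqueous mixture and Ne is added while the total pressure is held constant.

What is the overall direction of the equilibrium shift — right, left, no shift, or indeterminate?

cannot be determined

Dilution lowers every aqueous concentration by the same factor. Δn_aq = 0 − 5 = -5, so the system shifts toward the side with more dissolved moles — to the left.
Adding inert gas at constant total pressure expands the volume and lowers every reacting partial pressure. With Δn_gas = 4 − 1 = +3, Q moves away from K toward the side with fewer gas moles, so the system shifts toward the side with more gas moles — to the right.
The individual effects push in opposite directions; without quantitative information the net direction cannot be determined.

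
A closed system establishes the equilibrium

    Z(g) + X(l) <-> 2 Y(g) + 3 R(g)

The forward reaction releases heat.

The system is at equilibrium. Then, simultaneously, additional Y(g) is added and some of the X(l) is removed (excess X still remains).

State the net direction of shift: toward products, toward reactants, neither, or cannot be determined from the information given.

left

Adding Y (g), a product, drives the reaction to the left.
X is a pure liquid; its activity is 1 regardless of amount, so Q is unaffected — no shift from this change.
Only the nonzero effect(s) matter; the net shift is to the left.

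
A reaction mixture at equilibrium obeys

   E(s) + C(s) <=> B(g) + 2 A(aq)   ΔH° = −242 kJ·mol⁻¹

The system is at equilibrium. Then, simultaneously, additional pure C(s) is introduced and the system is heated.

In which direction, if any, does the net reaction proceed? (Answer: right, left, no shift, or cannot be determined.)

left

C is a pure solid; its activity is 1 regardless of amount, so Q is unaffected — no shift from this change.
The forward reaction is exothermic. Raising T favours the endothermic direction — shift to the left.
Only the nonzero effect(s) matter; the net shift is to the left.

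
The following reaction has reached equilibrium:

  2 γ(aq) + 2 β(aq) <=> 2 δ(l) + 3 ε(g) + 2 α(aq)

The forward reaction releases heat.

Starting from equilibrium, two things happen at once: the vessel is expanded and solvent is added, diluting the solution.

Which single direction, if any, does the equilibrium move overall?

Gas moles: reactants 0, products 3 (Δn_gas = +3). Expansion shifts the system toward the side with more moles of gas — to the right.
Dilution lowers every aqueous concentration by the same factor. Δn_aq = 2 − 4 = -2, so the system shifts toward the side with more dissolved moles — to the left.
The individual effects push in opposite directions; without quantitative information the net direction cannot be determined.

cannot be determined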